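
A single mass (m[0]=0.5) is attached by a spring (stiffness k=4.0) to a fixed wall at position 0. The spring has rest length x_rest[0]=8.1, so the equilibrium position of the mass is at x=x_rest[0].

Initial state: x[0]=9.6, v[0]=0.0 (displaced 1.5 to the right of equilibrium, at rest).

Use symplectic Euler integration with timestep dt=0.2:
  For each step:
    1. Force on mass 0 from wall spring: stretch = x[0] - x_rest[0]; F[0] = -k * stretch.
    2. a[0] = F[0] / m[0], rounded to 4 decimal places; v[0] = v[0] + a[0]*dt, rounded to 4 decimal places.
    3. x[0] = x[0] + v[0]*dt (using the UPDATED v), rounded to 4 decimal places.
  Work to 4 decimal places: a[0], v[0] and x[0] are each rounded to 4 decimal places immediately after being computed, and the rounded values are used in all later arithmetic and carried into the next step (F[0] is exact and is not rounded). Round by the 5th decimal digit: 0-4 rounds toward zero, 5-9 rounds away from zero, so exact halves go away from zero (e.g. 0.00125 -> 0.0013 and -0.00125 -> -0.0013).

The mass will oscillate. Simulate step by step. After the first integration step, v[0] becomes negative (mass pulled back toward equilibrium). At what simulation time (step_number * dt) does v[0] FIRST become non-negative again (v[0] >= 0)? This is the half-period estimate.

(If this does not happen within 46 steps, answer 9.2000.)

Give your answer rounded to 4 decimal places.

Answer: 1.2000

Derivation:
Step 0: x=[9.6000] v=[0.0000]
Step 1: x=[9.1200] v=[-2.4000]
Step 2: x=[8.3136] v=[-4.0320]
Step 3: x=[7.4388] v=[-4.3738]
Step 4: x=[6.7756] v=[-3.3159]
Step 5: x=[6.5362] v=[-1.1969]
Step 6: x=[6.7972] v=[1.3052]
First v>=0 after going negative at step 6, time=1.2000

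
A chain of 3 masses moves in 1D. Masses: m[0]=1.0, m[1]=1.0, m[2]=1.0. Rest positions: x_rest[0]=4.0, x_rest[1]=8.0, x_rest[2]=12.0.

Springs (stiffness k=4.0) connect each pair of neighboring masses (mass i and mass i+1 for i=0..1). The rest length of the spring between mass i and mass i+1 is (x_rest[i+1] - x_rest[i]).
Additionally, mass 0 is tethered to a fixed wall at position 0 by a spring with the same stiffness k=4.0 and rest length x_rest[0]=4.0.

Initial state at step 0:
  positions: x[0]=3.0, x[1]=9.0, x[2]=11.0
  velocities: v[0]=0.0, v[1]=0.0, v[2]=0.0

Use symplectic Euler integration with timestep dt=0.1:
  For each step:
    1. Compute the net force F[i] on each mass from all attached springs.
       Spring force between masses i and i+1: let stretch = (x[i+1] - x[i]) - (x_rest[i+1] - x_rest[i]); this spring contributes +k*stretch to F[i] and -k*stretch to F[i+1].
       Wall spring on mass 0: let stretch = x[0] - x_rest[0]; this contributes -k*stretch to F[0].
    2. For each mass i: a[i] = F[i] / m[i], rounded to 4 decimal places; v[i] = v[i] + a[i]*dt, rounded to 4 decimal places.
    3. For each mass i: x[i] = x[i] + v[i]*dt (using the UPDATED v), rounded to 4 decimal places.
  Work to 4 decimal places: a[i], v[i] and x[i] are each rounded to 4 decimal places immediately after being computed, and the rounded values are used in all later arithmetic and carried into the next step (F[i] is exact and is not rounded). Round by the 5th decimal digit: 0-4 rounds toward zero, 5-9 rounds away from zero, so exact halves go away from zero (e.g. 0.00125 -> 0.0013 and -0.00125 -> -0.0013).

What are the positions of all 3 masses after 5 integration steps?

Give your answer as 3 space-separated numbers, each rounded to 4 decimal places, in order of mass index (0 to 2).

Answer: 4.2967 7.2558 11.8966

Derivation:
Step 0: x=[3.0000 9.0000 11.0000] v=[0.0000 0.0000 0.0000]
Step 1: x=[3.1200 8.8400 11.0800] v=[1.2000 -1.6000 0.8000]
Step 2: x=[3.3440 8.5408 11.2304] v=[2.2400 -2.9920 1.5040]
Step 3: x=[3.6421 8.1413 11.4332] v=[2.9811 -3.9949 2.0282]
Step 4: x=[3.9745 7.6935 11.6643] v=[3.3239 -4.4778 2.3114]
Step 5: x=[4.2967 7.2558 11.8966] v=[3.2217 -4.3771 2.3231]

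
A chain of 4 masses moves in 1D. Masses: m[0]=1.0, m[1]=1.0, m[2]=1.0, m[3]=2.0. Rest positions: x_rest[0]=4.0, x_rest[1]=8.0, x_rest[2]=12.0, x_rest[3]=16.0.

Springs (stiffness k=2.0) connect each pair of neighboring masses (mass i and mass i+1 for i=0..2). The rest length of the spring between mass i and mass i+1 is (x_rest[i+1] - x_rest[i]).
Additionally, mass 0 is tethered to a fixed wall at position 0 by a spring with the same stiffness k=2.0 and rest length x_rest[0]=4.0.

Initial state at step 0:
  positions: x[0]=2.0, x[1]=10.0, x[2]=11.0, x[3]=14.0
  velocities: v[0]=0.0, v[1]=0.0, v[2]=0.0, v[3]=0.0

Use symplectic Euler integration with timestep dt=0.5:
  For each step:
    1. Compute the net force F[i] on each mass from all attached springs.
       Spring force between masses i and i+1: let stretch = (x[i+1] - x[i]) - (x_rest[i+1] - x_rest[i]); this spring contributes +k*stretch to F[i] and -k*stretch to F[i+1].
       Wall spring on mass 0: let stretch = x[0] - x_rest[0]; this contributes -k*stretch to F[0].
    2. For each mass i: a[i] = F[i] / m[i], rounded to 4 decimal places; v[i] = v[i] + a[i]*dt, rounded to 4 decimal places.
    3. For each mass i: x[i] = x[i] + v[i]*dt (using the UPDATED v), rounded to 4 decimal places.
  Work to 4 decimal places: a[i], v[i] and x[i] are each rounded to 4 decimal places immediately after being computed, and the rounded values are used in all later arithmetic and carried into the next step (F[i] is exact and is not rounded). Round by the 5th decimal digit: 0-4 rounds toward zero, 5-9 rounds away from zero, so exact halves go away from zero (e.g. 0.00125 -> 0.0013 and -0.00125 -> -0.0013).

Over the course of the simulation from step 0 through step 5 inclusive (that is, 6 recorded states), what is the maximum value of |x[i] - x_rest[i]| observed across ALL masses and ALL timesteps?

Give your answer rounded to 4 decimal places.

Answer: 3.0000

Derivation:
Step 0: x=[2.0000 10.0000 11.0000 14.0000] v=[0.0000 0.0000 0.0000 0.0000]
Step 1: x=[5.0000 6.5000 12.0000 14.2500] v=[6.0000 -7.0000 2.0000 0.5000]
Step 2: x=[6.2500 5.0000 11.3750 14.9375] v=[2.5000 -3.0000 -1.2500 1.3750]
Step 3: x=[3.7500 7.3125 9.3438 15.7344] v=[-5.0000 4.6250 -4.0625 1.5938]
Step 4: x=[1.1563 8.8594 9.4922 15.9337] v=[-5.1875 3.0938 0.2968 0.3985]
Step 5: x=[1.8360 6.8712 12.5450 15.5226] v=[1.3593 -3.9765 6.1055 -0.8223]
Max displacement = 3.0000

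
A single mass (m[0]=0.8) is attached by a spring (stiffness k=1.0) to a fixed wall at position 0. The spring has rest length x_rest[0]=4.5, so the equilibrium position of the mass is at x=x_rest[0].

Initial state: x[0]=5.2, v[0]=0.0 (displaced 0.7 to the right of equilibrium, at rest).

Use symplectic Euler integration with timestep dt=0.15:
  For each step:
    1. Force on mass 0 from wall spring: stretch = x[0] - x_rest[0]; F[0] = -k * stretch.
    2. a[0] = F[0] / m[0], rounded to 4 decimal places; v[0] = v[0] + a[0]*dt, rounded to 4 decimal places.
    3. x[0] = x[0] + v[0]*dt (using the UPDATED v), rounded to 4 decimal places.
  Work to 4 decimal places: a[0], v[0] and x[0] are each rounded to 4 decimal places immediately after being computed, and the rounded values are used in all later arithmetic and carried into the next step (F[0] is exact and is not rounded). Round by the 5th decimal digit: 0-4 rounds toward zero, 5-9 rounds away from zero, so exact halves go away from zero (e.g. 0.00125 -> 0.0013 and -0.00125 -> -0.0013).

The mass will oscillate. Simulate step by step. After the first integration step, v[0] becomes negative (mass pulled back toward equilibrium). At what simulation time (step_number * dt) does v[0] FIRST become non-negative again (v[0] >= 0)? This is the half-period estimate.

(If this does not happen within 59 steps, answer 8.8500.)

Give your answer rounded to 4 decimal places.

Answer: 2.8500

Derivation:
Step 0: x=[5.2000] v=[0.0000]
Step 1: x=[5.1803] v=[-0.1313]
Step 2: x=[5.1415] v=[-0.2589]
Step 3: x=[5.0846] v=[-0.3792]
Step 4: x=[5.0113] v=[-0.4888]
Step 5: x=[4.9236] v=[-0.5847]
Step 6: x=[4.8240] v=[-0.6641]
Step 7: x=[4.7153] v=[-0.7249]
Step 8: x=[4.6005] v=[-0.7653]
Step 9: x=[4.4829] v=[-0.7841]
Step 10: x=[4.3658] v=[-0.7809]
Step 11: x=[4.2524] v=[-0.7557]
Step 12: x=[4.1460] v=[-0.7093]
Step 13: x=[4.0496] v=[-0.6429]
Step 14: x=[3.9658] v=[-0.5585]
Step 15: x=[3.8971] v=[-0.4583]
Step 16: x=[3.8453] v=[-0.3453]
Step 17: x=[3.8119] v=[-0.2225]
Step 18: x=[3.7979] v=[-0.0935]
Step 19: x=[3.8036] v=[0.0381]
First v>=0 after going negative at step 19, time=2.8500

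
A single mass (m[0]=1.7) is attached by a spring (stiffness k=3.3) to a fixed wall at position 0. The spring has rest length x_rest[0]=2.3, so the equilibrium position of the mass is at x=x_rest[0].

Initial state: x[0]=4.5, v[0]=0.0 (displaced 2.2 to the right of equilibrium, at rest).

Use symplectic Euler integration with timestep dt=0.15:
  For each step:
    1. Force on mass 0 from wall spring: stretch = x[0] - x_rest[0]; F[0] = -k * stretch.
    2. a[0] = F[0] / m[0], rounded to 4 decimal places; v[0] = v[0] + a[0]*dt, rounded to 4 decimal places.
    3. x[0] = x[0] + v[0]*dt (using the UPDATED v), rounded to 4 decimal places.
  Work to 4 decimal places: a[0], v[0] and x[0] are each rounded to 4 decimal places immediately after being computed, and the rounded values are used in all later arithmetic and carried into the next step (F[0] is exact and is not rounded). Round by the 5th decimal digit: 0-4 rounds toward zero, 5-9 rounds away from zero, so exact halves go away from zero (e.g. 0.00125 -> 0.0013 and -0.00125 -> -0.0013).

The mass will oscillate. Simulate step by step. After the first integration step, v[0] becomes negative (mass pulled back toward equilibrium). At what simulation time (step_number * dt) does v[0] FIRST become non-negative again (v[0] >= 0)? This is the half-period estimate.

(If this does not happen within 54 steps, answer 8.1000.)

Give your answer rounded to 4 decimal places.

Step 0: x=[4.5000] v=[0.0000]
Step 1: x=[4.4039] v=[-0.6406]
Step 2: x=[4.2159] v=[-1.2532]
Step 3: x=[3.9442] v=[-1.8111]
Step 4: x=[3.6007] v=[-2.2899]
Step 5: x=[3.2004] v=[-2.6686]
Step 6: x=[2.7608] v=[-2.9308]
Step 7: x=[2.3011] v=[-3.0650]
Step 8: x=[1.8413] v=[-3.0653]
Step 9: x=[1.4015] v=[-2.9317]
Step 10: x=[1.0010] v=[-2.6701]
Step 11: x=[0.6572] v=[-2.2919]
Step 12: x=[0.3852] v=[-1.8136]
Step 13: x=[0.1968] v=[-1.2561]
Step 14: x=[0.1002] v=[-0.6437]
Step 15: x=[0.0997] v=[-0.0032]
Step 16: x=[0.1953] v=[0.6375]
First v>=0 after going negative at step 16, time=2.4000

Answer: 2.4000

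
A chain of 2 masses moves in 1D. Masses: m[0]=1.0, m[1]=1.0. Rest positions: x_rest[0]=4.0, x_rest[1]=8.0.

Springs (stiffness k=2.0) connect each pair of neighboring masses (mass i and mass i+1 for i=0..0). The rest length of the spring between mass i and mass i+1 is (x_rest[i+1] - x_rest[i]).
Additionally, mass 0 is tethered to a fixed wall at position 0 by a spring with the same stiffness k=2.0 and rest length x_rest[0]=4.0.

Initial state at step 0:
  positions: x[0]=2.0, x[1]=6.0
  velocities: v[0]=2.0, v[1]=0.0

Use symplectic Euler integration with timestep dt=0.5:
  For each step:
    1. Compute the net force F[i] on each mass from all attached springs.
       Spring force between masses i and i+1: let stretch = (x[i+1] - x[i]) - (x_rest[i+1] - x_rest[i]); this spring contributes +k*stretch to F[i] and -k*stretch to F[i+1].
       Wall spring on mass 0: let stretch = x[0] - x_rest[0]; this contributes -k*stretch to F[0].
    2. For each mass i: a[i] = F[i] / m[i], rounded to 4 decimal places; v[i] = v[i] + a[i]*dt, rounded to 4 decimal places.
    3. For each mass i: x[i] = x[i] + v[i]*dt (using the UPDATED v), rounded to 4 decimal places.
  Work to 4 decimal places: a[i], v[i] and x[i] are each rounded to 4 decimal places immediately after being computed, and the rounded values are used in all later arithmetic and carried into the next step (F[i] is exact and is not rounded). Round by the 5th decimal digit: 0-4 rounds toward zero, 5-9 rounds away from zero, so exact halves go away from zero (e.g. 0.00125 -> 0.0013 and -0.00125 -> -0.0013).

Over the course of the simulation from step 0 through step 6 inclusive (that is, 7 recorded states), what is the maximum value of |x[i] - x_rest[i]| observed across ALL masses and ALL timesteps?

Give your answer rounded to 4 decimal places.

Answer: 3.1250

Derivation:
Step 0: x=[2.0000 6.0000] v=[2.0000 0.0000]
Step 1: x=[4.0000 6.0000] v=[4.0000 0.0000]
Step 2: x=[5.0000 7.0000] v=[2.0000 2.0000]
Step 3: x=[4.5000 9.0000] v=[-1.0000 4.0000]
Step 4: x=[4.0000 10.7500] v=[-1.0000 3.5000]
Step 5: x=[4.8750 11.1250] v=[1.7500 0.7500]
Step 6: x=[6.4375 10.3750] v=[3.1250 -1.5000]
Max displacement = 3.1250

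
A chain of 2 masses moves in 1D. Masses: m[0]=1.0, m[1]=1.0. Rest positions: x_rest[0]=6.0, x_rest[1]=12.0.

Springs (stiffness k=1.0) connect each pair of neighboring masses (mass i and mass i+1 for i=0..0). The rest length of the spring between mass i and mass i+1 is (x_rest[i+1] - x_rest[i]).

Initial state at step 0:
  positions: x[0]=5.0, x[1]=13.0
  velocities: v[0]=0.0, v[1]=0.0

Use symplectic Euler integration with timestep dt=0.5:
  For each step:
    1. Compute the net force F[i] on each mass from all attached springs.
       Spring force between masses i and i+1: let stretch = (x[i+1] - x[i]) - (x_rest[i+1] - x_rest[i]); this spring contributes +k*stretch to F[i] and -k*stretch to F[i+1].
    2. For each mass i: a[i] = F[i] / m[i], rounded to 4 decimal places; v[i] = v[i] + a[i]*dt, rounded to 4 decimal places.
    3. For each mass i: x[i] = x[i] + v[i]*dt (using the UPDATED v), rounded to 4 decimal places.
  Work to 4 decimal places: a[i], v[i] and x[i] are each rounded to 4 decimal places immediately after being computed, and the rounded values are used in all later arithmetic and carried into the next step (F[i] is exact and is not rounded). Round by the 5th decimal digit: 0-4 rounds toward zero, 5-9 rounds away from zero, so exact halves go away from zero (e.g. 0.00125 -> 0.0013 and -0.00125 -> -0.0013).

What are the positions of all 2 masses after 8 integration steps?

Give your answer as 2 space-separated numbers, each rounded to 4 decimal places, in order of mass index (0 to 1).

Answer: 4.9415 13.0588

Derivation:
Step 0: x=[5.0000 13.0000] v=[0.0000 0.0000]
Step 1: x=[5.5000 12.5000] v=[1.0000 -1.0000]
Step 2: x=[6.2500 11.7500] v=[1.5000 -1.5000]
Step 3: x=[6.8750 11.1250] v=[1.2500 -1.2500]
Step 4: x=[7.0625 10.9375] v=[0.3750 -0.3750]
Step 5: x=[6.7188 11.2813] v=[-0.6875 0.6875]
Step 6: x=[6.0157 11.9845] v=[-1.4063 1.4063]
Step 7: x=[5.3048 12.6955] v=[-1.4219 1.4219]
Step 8: x=[4.9415 13.0588] v=[-0.7266 0.7266]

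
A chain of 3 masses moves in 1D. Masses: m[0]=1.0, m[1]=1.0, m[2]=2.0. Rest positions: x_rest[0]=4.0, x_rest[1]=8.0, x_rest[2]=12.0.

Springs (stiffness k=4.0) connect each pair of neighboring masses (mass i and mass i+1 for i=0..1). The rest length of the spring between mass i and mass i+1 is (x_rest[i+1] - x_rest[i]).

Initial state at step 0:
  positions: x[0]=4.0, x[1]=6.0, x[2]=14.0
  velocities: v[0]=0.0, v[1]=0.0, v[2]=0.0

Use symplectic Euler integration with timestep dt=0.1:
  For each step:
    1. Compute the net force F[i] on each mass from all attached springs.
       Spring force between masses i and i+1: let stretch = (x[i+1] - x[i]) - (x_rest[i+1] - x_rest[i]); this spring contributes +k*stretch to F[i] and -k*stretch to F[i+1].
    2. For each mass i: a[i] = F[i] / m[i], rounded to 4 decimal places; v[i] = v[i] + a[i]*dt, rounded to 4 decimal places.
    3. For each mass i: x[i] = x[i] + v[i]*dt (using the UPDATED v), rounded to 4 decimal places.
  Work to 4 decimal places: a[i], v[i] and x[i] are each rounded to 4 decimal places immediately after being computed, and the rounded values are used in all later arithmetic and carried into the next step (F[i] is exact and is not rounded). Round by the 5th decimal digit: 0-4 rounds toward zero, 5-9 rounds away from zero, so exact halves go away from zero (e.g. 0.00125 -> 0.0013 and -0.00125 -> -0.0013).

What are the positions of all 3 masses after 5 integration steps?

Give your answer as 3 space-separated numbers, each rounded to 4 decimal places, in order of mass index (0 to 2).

Answer: 3.2066 8.7801 13.0067

Derivation:
Step 0: x=[4.0000 6.0000 14.0000] v=[0.0000 0.0000 0.0000]
Step 1: x=[3.9200 6.2400 13.9200] v=[-0.8000 2.4000 -0.8000]
Step 2: x=[3.7728 6.6944 13.7664] v=[-1.4720 4.5440 -1.5360]
Step 3: x=[3.5825 7.3148 13.5514] v=[-1.9034 6.2042 -2.1504]
Step 4: x=[3.3815 8.0354 13.2916] v=[-2.0105 7.2059 -2.5977]
Step 5: x=[3.2066 8.7801 13.0067] v=[-1.7489 7.4468 -2.8489]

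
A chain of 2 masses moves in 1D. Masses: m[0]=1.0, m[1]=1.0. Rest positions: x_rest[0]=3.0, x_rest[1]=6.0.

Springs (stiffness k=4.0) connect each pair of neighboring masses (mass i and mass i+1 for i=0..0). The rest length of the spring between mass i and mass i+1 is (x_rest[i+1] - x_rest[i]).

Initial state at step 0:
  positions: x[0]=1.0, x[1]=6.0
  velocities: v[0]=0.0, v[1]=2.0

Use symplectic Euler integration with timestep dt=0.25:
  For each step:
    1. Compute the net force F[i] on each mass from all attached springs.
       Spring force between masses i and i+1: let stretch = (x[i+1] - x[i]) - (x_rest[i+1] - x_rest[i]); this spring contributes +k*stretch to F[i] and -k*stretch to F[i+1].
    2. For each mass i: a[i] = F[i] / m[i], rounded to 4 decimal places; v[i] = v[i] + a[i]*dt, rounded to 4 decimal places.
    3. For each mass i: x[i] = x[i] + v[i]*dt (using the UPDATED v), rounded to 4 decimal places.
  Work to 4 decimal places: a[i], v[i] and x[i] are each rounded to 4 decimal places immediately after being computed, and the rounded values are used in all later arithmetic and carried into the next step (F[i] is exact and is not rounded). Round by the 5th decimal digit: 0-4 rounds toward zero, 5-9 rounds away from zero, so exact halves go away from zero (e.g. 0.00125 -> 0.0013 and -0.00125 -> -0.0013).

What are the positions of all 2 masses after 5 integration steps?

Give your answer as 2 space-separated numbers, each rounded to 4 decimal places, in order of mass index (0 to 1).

Step 0: x=[1.0000 6.0000] v=[0.0000 2.0000]
Step 1: x=[1.5000 6.0000] v=[2.0000 0.0000]
Step 2: x=[2.3750 5.6250] v=[3.5000 -1.5000]
Step 3: x=[3.3125 5.1875] v=[3.7500 -1.7500]
Step 4: x=[3.9688 5.0313] v=[2.6250 -0.6250]
Step 5: x=[4.1407 5.3594] v=[0.6875 1.3125]

Answer: 4.1407 5.3594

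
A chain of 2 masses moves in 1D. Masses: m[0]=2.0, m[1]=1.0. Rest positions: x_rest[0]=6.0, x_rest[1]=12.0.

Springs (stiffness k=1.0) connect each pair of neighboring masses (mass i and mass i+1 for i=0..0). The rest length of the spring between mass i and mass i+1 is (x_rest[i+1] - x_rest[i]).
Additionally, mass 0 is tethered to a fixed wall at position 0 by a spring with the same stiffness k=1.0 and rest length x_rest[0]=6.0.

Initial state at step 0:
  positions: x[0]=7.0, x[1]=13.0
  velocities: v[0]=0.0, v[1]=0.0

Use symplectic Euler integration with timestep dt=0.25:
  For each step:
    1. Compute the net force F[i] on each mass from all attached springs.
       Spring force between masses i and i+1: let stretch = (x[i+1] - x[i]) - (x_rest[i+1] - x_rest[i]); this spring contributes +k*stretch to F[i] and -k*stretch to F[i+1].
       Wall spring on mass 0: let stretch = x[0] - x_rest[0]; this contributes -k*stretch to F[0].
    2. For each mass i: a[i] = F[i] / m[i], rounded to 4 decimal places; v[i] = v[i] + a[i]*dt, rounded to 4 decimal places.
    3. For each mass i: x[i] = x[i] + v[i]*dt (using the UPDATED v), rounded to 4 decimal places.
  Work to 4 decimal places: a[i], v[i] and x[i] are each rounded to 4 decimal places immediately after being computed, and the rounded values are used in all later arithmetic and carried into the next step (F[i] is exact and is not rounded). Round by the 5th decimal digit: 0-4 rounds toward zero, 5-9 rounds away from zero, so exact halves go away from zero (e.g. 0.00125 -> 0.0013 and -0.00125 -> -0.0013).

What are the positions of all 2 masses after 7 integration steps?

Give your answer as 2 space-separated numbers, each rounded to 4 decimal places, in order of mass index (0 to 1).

Answer: 6.3356 12.8010

Derivation:
Step 0: x=[7.0000 13.0000] v=[0.0000 0.0000]
Step 1: x=[6.9688 13.0000] v=[-0.1250 0.0000]
Step 2: x=[6.9083 12.9981] v=[-0.2422 -0.0078]
Step 3: x=[6.8222 12.9905] v=[-0.3445 -0.0303]
Step 4: x=[6.7156 12.9724] v=[-0.4263 -0.0724]
Step 5: x=[6.5947 12.9383] v=[-0.4837 -0.1366]
Step 6: x=[6.4659 12.8827] v=[-0.5151 -0.2225]
Step 7: x=[6.3356 12.8010] v=[-0.5213 -0.3267]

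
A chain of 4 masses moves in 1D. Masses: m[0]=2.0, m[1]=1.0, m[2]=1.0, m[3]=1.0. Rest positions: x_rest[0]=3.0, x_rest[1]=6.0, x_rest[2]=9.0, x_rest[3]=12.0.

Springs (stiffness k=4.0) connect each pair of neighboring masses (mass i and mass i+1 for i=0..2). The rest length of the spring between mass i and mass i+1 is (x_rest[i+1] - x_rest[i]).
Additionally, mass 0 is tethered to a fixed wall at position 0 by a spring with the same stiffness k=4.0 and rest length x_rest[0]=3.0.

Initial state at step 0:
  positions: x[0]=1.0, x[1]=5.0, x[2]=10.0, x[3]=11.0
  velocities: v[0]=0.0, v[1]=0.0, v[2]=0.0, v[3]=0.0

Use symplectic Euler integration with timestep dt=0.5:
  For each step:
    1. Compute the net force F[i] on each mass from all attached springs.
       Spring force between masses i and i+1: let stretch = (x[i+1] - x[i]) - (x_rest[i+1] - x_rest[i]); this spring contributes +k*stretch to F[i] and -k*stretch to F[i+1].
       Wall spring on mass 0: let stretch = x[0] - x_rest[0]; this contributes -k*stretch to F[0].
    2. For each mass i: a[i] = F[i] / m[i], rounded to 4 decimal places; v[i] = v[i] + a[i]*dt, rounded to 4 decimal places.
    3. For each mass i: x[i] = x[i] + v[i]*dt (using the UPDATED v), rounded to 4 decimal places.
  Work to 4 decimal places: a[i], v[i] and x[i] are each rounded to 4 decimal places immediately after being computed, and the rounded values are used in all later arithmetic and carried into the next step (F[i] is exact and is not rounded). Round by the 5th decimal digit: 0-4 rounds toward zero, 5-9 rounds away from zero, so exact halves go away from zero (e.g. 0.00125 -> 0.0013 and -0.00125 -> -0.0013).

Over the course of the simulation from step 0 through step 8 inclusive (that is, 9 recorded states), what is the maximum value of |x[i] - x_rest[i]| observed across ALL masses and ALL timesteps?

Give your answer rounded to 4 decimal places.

Answer: 3.3750

Derivation:
Step 0: x=[1.0000 5.0000 10.0000 11.0000] v=[0.0000 0.0000 0.0000 0.0000]
Step 1: x=[2.5000 6.0000 6.0000 13.0000] v=[3.0000 2.0000 -8.0000 4.0000]
Step 2: x=[4.5000 3.5000 9.0000 11.0000] v=[4.0000 -5.0000 6.0000 -4.0000]
Step 3: x=[3.7500 7.5000 8.5000 10.0000] v=[-1.5000 8.0000 -1.0000 -2.0000]
Step 4: x=[3.0000 8.7500 8.5000 10.5000] v=[-1.5000 2.5000 0.0000 1.0000]
Step 5: x=[3.6250 4.0000 10.7500 12.0000] v=[1.2500 -9.5000 4.5000 3.0000]
Step 6: x=[2.6250 5.6250 7.5000 15.2500] v=[-2.0000 3.2500 -6.5000 6.5000]
Step 7: x=[1.8125 6.1250 10.1250 13.7500] v=[-1.6250 1.0000 5.2500 -3.0000]
Step 8: x=[2.2500 6.3125 12.3750 11.6250] v=[0.8750 0.3750 4.5000 -4.2500]
Max displacement = 3.3750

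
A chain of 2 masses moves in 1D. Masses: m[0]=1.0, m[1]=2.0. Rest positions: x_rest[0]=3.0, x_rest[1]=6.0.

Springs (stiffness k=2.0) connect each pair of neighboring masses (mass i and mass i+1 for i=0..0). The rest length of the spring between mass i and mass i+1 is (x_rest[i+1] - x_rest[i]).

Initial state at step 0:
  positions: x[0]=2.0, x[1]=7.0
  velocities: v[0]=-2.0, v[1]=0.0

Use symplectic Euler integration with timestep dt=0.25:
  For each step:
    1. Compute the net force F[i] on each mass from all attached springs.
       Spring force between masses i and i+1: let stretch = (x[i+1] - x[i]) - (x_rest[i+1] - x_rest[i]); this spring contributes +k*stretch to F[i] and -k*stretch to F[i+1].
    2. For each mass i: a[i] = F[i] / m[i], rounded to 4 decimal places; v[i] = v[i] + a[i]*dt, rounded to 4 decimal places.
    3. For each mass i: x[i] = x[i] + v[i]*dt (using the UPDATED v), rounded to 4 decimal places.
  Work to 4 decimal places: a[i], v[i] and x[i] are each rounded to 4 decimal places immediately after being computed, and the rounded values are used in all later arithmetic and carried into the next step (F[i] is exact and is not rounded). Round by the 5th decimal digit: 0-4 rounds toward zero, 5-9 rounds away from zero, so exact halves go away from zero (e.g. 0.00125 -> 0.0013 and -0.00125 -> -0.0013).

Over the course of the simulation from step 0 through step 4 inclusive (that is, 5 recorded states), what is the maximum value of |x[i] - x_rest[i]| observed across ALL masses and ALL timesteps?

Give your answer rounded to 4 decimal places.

Step 0: x=[2.0000 7.0000] v=[-2.0000 0.0000]
Step 1: x=[1.7500 6.8750] v=[-1.0000 -0.5000]
Step 2: x=[1.7656 6.6172] v=[0.0625 -1.0313]
Step 3: x=[2.0127 6.2437] v=[0.9883 -1.4942]
Step 4: x=[2.4137 5.7932] v=[1.6038 -1.8020]
Max displacement = 1.2500

Answer: 1.2500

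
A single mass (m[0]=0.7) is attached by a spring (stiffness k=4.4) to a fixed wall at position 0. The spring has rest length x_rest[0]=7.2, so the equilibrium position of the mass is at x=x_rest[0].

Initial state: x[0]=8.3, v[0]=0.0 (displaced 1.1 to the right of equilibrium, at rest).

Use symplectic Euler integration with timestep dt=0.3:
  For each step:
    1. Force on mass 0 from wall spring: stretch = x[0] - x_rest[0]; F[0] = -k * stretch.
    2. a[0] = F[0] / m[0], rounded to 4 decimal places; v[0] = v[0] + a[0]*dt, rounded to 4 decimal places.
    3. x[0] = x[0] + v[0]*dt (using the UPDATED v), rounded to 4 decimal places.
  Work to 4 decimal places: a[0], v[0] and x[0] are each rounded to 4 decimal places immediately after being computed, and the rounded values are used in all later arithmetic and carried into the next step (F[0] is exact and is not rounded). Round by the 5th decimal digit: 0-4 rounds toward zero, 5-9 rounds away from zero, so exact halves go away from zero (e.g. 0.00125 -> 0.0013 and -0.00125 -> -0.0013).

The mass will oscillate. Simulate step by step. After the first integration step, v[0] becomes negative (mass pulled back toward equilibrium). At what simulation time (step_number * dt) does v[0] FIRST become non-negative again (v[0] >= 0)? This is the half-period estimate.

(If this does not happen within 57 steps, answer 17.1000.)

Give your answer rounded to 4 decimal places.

Answer: 1.5000

Derivation:
Step 0: x=[8.3000] v=[0.0000]
Step 1: x=[7.6777] v=[-2.0743]
Step 2: x=[6.7852] v=[-2.9751]
Step 3: x=[6.1273] v=[-2.1929]
Step 4: x=[6.0763] v=[-0.1701]
Step 5: x=[6.6610] v=[1.9489]
First v>=0 after going negative at step 5, time=1.5000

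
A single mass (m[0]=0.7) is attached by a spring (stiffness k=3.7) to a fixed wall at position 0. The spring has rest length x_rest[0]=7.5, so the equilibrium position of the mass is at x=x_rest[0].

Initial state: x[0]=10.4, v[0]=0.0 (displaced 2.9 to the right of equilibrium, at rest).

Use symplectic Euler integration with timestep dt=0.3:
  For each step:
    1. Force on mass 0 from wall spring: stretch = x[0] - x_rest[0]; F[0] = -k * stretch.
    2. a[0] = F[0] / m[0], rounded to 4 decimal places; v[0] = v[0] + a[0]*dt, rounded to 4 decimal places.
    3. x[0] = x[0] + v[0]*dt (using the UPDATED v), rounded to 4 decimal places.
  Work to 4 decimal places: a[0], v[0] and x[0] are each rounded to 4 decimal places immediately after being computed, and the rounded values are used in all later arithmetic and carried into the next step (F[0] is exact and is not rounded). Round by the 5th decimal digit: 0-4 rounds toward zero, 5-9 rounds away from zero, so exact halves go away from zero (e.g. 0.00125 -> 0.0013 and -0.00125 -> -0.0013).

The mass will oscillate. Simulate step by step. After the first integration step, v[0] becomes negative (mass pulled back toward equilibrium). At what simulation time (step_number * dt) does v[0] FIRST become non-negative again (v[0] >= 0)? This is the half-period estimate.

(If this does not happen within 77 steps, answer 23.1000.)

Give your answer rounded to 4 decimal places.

Answer: 1.5000

Derivation:
Step 0: x=[10.4000] v=[0.0000]
Step 1: x=[9.0204] v=[-4.5986]
Step 2: x=[6.9176] v=[-7.0095]
Step 3: x=[5.0918] v=[-6.0860]
Step 4: x=[4.4116] v=[-2.2673]
Step 5: x=[5.2006] v=[2.6300]
First v>=0 after going negative at step 5, time=1.5000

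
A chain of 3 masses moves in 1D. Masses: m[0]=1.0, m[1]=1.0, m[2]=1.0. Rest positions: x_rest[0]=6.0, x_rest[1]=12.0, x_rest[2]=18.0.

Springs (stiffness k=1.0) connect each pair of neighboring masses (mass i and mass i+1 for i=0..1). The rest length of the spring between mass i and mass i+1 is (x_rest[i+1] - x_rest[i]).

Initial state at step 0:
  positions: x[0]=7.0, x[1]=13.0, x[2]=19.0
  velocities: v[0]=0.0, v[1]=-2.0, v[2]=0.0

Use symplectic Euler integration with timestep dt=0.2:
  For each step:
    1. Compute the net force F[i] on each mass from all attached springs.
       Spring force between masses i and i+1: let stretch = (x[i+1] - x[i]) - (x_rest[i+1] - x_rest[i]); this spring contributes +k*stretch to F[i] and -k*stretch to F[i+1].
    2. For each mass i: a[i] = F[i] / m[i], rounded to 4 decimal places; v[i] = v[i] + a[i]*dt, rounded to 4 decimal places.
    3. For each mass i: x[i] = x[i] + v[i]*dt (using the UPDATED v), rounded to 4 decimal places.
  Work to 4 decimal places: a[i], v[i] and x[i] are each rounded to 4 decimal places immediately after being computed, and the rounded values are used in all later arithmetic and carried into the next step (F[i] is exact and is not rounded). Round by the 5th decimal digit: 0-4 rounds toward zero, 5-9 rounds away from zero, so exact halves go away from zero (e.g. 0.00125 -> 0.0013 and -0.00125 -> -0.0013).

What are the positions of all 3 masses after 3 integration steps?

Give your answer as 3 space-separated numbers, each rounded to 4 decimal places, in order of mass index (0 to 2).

Step 0: x=[7.0000 13.0000 19.0000] v=[0.0000 -2.0000 0.0000]
Step 1: x=[7.0000 12.6000 19.0000] v=[0.0000 -2.0000 0.0000]
Step 2: x=[6.9840 12.2320 18.9840] v=[-0.0800 -1.8400 -0.0800]
Step 3: x=[6.9379 11.9242 18.9379] v=[-0.2304 -1.5392 -0.2304]

Answer: 6.9379 11.9242 18.9379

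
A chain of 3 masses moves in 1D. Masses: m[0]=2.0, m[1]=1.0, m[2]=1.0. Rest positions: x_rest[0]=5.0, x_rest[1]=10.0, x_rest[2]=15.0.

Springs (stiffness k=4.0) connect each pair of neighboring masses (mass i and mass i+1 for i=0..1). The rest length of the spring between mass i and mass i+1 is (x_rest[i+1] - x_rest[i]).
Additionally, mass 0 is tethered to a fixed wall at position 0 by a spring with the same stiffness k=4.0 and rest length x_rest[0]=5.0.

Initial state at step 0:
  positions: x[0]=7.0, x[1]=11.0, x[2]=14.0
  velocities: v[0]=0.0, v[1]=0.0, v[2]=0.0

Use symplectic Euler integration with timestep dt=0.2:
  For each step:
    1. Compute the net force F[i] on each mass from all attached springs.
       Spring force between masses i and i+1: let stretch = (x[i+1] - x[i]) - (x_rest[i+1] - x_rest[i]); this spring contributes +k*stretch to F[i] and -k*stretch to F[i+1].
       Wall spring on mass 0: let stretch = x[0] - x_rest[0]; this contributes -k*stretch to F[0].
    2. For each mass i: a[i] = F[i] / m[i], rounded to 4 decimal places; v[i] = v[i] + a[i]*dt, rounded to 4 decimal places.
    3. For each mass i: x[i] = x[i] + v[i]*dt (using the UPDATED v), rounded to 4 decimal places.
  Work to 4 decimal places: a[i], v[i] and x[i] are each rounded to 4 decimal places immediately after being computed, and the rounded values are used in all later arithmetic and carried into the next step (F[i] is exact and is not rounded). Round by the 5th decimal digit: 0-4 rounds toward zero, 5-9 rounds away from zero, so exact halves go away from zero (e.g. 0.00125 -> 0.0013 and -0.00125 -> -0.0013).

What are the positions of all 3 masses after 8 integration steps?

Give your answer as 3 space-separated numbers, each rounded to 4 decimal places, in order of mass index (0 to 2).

Answer: 3.3424 10.3915 16.5872

Derivation:
Step 0: x=[7.0000 11.0000 14.0000] v=[0.0000 0.0000 0.0000]
Step 1: x=[6.7600 10.8400 14.3200] v=[-1.2000 -0.8000 1.6000]
Step 2: x=[6.3056 10.5840 14.8832] v=[-2.2720 -1.2800 2.8160]
Step 3: x=[5.6890 10.3313 15.5585] v=[-3.0829 -1.2634 3.3766]
Step 4: x=[4.9887 10.1722 16.1975] v=[-3.5016 -0.7955 3.1948]
Step 5: x=[4.3040 10.1478 16.6724] v=[-3.4237 -0.1221 2.3746]
Step 6: x=[3.7424 10.2323 16.9034] v=[-2.8078 0.4225 1.1549]
Step 7: x=[3.4006 10.3458 16.8670] v=[-1.7088 0.5675 -0.1820]
Step 8: x=[3.3424 10.3915 16.5872] v=[-0.2910 0.2283 -1.3990]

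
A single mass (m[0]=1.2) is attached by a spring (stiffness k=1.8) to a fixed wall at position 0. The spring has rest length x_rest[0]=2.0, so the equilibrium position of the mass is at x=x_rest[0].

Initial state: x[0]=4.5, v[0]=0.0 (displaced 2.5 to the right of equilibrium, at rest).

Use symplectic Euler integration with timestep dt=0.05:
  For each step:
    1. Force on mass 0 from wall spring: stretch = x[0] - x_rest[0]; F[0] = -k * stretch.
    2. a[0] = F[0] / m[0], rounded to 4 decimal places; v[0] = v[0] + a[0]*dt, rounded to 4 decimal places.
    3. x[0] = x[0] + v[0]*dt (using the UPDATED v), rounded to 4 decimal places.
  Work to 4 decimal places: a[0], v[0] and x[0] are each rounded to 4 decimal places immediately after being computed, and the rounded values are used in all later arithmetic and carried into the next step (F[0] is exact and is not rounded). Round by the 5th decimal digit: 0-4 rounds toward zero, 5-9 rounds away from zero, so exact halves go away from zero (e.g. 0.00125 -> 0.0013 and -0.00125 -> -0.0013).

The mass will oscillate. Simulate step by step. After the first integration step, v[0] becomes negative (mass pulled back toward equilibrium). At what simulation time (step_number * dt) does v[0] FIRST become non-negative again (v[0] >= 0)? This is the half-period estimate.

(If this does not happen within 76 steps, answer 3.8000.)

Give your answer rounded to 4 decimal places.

Answer: 2.6000

Derivation:
Step 0: x=[4.5000] v=[0.0000]
Step 1: x=[4.4906] v=[-0.1875]
Step 2: x=[4.4719] v=[-0.3743]
Step 3: x=[4.4439] v=[-0.5597]
Step 4: x=[4.4068] v=[-0.7430]
Step 5: x=[4.3606] v=[-0.9235]
Step 6: x=[4.3056] v=[-1.1005]
Step 7: x=[4.2419] v=[-1.2734]
Step 8: x=[4.1698] v=[-1.4415]
Step 9: x=[4.0896] v=[-1.6042]
Step 10: x=[4.0016] v=[-1.7609]
Step 11: x=[3.9061] v=[-1.9110]
Step 12: x=[3.8034] v=[-2.0540]
Step 13: x=[3.6939] v=[-2.1893]
Step 14: x=[3.5781] v=[-2.3163]
Step 15: x=[3.4564] v=[-2.4347]
Step 16: x=[3.3292] v=[-2.5439]
Step 17: x=[3.1970] v=[-2.6436]
Step 18: x=[3.0603] v=[-2.7334]
Step 19: x=[2.9197] v=[-2.8129]
Step 20: x=[2.7756] v=[-2.8819]
Step 21: x=[2.6286] v=[-2.9401]
Step 22: x=[2.4792] v=[-2.9872]
Step 23: x=[2.3280] v=[-3.0231]
Step 24: x=[2.1756] v=[-3.0477]
Step 25: x=[2.0226] v=[-3.0609]
Step 26: x=[1.8695] v=[-3.0626]
Step 27: x=[1.7169] v=[-3.0528]
Step 28: x=[1.5653] v=[-3.0316]
Step 29: x=[1.4154] v=[-2.9990]
Step 30: x=[1.2676] v=[-2.9552]
Step 31: x=[1.1226] v=[-2.9003]
Step 32: x=[0.9809] v=[-2.8345]
Step 33: x=[0.8430] v=[-2.7581]
Step 34: x=[0.7094] v=[-2.6713]
Step 35: x=[0.5807] v=[-2.5745]
Step 36: x=[0.4573] v=[-2.4681]
Step 37: x=[0.3397] v=[-2.3524]
Step 38: x=[0.2283] v=[-2.2279]
Step 39: x=[0.1236] v=[-2.0950]
Step 40: x=[0.0259] v=[-1.9543]
Step 41: x=[-0.0644] v=[-1.8062]
Step 42: x=[-0.1470] v=[-1.6514]
Step 43: x=[-0.2215] v=[-1.4904]
Step 44: x=[-0.2877] v=[-1.3238]
Step 45: x=[-0.3453] v=[-1.1522]
Step 46: x=[-0.3941] v=[-0.9763]
Step 47: x=[-0.4339] v=[-0.7967]
Step 48: x=[-0.4646] v=[-0.6142]
Step 49: x=[-0.4861] v=[-0.4294]
Step 50: x=[-0.4982] v=[-0.2429]
Step 51: x=[-0.5010] v=[-0.0555]
Step 52: x=[-0.4944] v=[0.1321]
First v>=0 after going negative at step 52, time=2.6000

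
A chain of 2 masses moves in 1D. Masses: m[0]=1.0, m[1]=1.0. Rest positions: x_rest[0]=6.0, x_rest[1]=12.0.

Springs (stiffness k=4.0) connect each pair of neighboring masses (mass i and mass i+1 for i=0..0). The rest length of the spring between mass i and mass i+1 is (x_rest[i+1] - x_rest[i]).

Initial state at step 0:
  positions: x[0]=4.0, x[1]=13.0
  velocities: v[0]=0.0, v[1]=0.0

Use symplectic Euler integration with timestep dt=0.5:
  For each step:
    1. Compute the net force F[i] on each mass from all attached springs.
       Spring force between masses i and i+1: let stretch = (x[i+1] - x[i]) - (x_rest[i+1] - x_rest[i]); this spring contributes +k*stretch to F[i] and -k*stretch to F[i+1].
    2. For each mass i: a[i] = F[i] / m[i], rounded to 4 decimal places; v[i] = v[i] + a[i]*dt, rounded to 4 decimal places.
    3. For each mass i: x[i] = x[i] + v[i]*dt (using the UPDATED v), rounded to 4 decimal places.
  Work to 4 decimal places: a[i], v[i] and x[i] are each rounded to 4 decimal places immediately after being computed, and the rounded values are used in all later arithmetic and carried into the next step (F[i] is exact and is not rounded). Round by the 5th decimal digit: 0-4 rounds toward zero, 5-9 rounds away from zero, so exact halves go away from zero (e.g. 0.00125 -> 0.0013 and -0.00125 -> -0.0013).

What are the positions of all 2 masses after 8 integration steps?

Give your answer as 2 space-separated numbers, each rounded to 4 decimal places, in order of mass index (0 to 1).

Step 0: x=[4.0000 13.0000] v=[0.0000 0.0000]
Step 1: x=[7.0000 10.0000] v=[6.0000 -6.0000]
Step 2: x=[7.0000 10.0000] v=[0.0000 0.0000]
Step 3: x=[4.0000 13.0000] v=[-6.0000 6.0000]
Step 4: x=[4.0000 13.0000] v=[0.0000 0.0000]
Step 5: x=[7.0000 10.0000] v=[6.0000 -6.0000]
Step 6: x=[7.0000 10.0000] v=[0.0000 0.0000]
Step 7: x=[4.0000 13.0000] v=[-6.0000 6.0000]
Step 8: x=[4.0000 13.0000] v=[0.0000 0.0000]

Answer: 4.0000 13.0000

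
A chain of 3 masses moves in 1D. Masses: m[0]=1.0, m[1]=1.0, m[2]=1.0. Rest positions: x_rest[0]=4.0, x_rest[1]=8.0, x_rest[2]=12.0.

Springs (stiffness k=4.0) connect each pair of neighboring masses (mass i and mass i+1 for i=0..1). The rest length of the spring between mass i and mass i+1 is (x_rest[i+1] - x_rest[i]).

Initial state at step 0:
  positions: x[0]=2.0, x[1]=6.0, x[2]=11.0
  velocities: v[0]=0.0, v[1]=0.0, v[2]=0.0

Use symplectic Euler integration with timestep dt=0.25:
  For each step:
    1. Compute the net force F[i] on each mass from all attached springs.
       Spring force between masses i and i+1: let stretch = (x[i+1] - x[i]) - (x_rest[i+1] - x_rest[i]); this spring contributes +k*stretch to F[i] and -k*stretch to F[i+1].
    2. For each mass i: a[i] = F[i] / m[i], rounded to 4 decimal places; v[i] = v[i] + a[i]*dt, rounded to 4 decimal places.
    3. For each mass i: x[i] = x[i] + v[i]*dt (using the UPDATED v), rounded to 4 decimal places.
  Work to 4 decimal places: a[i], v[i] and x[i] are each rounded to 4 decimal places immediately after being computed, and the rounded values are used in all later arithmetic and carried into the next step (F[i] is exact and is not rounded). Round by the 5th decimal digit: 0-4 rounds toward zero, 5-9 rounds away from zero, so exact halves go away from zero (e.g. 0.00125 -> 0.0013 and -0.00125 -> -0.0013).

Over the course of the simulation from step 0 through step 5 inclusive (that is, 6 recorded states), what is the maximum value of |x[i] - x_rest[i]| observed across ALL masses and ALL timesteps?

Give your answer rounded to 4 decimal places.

Step 0: x=[2.0000 6.0000 11.0000] v=[0.0000 0.0000 0.0000]
Step 1: x=[2.0000 6.2500 10.7500] v=[0.0000 1.0000 -1.0000]
Step 2: x=[2.0625 6.5625 10.3750] v=[0.2500 1.2500 -1.5000]
Step 3: x=[2.2500 6.7031 10.0469] v=[0.7500 0.5625 -1.3125]
Step 4: x=[2.5508 6.5664 9.8828] v=[1.2031 -0.5468 -0.6563]
Step 5: x=[2.8555 6.2549 9.8896] v=[1.2187 -1.2460 0.0273]
Max displacement = 2.1172

Answer: 2.1172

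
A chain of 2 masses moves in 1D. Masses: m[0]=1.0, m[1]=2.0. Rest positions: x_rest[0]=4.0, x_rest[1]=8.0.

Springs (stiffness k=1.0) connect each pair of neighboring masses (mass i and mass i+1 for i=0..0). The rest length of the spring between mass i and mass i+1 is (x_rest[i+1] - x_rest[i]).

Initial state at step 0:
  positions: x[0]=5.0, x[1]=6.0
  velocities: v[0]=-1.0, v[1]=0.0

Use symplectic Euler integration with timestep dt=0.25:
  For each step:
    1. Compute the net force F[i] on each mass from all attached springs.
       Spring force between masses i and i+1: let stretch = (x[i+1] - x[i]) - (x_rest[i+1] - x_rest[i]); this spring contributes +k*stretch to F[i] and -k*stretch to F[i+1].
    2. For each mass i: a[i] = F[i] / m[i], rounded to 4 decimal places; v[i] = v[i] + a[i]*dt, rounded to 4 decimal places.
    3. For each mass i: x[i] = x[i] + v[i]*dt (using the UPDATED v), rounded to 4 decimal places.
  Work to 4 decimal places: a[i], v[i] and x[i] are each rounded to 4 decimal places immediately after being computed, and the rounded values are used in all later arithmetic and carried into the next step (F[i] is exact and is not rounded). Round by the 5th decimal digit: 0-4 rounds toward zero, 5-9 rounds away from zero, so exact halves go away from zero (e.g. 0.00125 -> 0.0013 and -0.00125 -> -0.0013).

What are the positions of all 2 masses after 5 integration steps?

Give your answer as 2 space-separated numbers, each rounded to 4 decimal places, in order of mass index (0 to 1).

Answer: 1.7908 6.9797

Derivation:
Step 0: x=[5.0000 6.0000] v=[-1.0000 0.0000]
Step 1: x=[4.5625 6.0938] v=[-1.7500 0.3750]
Step 2: x=[3.9707 6.2647] v=[-2.3672 0.6836]
Step 3: x=[3.2723 6.4889] v=[-2.7937 0.8969]
Step 4: x=[2.5249 6.7376] v=[-2.9896 0.9948]
Step 5: x=[1.7908 6.9797] v=[-2.9364 0.9682]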